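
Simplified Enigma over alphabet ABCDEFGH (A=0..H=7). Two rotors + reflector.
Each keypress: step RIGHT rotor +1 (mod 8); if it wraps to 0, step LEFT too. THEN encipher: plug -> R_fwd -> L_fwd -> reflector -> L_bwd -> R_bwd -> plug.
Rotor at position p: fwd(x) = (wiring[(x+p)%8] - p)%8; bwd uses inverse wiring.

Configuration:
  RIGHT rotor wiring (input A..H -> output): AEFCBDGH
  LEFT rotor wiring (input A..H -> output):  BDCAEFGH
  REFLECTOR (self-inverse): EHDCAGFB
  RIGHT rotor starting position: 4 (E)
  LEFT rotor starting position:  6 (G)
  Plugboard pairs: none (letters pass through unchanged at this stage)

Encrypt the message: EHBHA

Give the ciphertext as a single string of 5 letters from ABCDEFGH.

Answer: BCHBC

Derivation:
Char 1 ('E'): step: R->5, L=6; E->plug->E->R->H->L->H->refl->B->L'->B->R'->B->plug->B
Char 2 ('H'): step: R->6, L=6; H->plug->H->R->F->L->C->refl->D->L'->C->R'->C->plug->C
Char 3 ('B'): step: R->7, L=6; B->plug->B->R->B->L->B->refl->H->L'->H->R'->H->plug->H
Char 4 ('H'): step: R->0, L->7 (L advanced); H->plug->H->R->H->L->H->refl->B->L'->E->R'->B->plug->B
Char 5 ('A'): step: R->1, L=7; A->plug->A->R->D->L->D->refl->C->L'->B->R'->C->plug->C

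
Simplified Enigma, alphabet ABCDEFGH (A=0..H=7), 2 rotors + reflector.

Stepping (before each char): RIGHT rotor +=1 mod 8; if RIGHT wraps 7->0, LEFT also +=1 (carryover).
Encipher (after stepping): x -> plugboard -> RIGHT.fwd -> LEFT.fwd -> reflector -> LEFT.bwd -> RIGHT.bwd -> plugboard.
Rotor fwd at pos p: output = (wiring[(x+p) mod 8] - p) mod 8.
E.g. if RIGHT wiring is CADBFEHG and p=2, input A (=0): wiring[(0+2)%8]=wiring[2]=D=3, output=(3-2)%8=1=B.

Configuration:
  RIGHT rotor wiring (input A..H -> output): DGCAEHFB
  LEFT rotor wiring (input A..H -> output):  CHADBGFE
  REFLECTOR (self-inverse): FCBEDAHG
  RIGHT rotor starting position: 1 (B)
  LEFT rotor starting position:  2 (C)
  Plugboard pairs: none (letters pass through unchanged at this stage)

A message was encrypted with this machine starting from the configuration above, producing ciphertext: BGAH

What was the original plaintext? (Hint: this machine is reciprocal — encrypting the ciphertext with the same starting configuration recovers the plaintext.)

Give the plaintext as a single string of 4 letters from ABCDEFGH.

Answer: FCFD

Derivation:
Char 1 ('B'): step: R->2, L=2; B->plug->B->R->G->L->A->refl->F->L'->H->R'->F->plug->F
Char 2 ('G'): step: R->3, L=2; G->plug->G->R->D->L->E->refl->D->L'->E->R'->C->plug->C
Char 3 ('A'): step: R->4, L=2; A->plug->A->R->A->L->G->refl->H->L'->C->R'->F->plug->F
Char 4 ('H'): step: R->5, L=2; H->plug->H->R->H->L->F->refl->A->L'->G->R'->D->plug->D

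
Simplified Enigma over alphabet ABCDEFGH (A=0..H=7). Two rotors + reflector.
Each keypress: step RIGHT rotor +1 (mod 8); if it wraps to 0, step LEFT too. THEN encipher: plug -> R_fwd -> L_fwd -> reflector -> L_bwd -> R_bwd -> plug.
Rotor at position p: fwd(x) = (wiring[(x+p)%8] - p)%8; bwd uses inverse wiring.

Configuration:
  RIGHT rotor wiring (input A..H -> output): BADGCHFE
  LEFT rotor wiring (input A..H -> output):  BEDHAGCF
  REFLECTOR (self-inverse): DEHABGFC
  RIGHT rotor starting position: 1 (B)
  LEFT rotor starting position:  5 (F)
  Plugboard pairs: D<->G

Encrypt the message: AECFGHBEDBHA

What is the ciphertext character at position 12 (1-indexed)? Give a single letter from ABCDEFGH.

Char 1 ('A'): step: R->2, L=5; A->plug->A->R->B->L->F->refl->G->L'->F->R'->D->plug->G
Char 2 ('E'): step: R->3, L=5; E->plug->E->R->B->L->F->refl->G->L'->F->R'->G->plug->D
Char 3 ('C'): step: R->4, L=5; C->plug->C->R->B->L->F->refl->G->L'->F->R'->E->plug->E
Char 4 ('F'): step: R->5, L=5; F->plug->F->R->G->L->C->refl->H->L'->E->R'->D->plug->G
Char 5 ('G'): step: R->6, L=5; G->plug->D->R->C->L->A->refl->D->L'->H->R'->A->plug->A
Char 6 ('H'): step: R->7, L=5; H->plug->H->R->G->L->C->refl->H->L'->E->R'->D->plug->G
Char 7 ('B'): step: R->0, L->6 (L advanced); B->plug->B->R->A->L->E->refl->B->L'->F->R'->G->plug->D
Char 8 ('E'): step: R->1, L=6; E->plug->E->R->G->L->C->refl->H->L'->B->R'->D->plug->G
Char 9 ('D'): step: R->2, L=6; D->plug->G->R->H->L->A->refl->D->L'->C->R'->F->plug->F
Char 10 ('B'): step: R->3, L=6; B->plug->B->R->H->L->A->refl->D->L'->C->R'->D->plug->G
Char 11 ('H'): step: R->4, L=6; H->plug->H->R->C->L->D->refl->A->L'->H->R'->G->plug->D
Char 12 ('A'): step: R->5, L=6; A->plug->A->R->C->L->D->refl->A->L'->H->R'->C->plug->C

C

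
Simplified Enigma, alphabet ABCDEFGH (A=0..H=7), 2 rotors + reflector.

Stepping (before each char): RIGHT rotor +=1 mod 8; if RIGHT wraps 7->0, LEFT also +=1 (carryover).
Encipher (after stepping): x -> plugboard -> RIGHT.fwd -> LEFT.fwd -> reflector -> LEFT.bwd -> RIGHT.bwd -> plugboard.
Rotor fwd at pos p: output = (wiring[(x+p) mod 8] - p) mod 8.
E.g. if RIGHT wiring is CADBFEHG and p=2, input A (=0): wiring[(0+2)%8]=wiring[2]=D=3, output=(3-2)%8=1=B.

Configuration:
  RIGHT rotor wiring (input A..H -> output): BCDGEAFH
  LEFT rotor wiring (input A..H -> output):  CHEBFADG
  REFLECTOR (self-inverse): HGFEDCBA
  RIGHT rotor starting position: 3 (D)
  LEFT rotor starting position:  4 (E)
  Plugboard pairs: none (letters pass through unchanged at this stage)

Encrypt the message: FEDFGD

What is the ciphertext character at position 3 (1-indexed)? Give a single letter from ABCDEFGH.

Char 1 ('F'): step: R->4, L=4; F->plug->F->R->G->L->A->refl->H->L'->C->R'->H->plug->H
Char 2 ('E'): step: R->5, L=4; E->plug->E->R->F->L->D->refl->E->L'->B->R'->G->plug->G
Char 3 ('D'): step: R->6, L=4; D->plug->D->R->E->L->G->refl->B->L'->A->R'->F->plug->F

F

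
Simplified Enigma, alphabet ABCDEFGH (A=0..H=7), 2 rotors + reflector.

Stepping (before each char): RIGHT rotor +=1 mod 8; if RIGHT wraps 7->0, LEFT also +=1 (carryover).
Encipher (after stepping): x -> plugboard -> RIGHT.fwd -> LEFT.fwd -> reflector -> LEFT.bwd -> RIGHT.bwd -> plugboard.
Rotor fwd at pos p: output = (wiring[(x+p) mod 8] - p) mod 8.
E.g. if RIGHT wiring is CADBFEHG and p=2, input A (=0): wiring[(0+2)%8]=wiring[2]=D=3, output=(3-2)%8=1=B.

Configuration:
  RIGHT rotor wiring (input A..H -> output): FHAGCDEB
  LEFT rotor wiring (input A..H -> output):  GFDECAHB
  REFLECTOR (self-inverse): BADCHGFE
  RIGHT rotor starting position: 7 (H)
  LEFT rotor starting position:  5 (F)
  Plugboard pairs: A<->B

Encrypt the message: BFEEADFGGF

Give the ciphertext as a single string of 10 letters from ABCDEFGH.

Char 1 ('B'): step: R->0, L->6 (L advanced); B->plug->A->R->F->L->G->refl->F->L'->E->R'->G->plug->G
Char 2 ('F'): step: R->1, L=6; F->plug->F->R->D->L->H->refl->E->L'->G->R'->A->plug->B
Char 3 ('E'): step: R->2, L=6; E->plug->E->R->C->L->A->refl->B->L'->A->R'->C->plug->C
Char 4 ('E'): step: R->3, L=6; E->plug->E->R->G->L->E->refl->H->L'->D->R'->A->plug->B
Char 5 ('A'): step: R->4, L=6; A->plug->B->R->H->L->C->refl->D->L'->B->R'->E->plug->E
Char 6 ('D'): step: R->5, L=6; D->plug->D->R->A->L->B->refl->A->L'->C->R'->E->plug->E
Char 7 ('F'): step: R->6, L=6; F->plug->F->R->A->L->B->refl->A->L'->C->R'->E->plug->E
Char 8 ('G'): step: R->7, L=6; G->plug->G->R->E->L->F->refl->G->L'->F->R'->H->plug->H
Char 9 ('G'): step: R->0, L->7 (L advanced); G->plug->G->R->E->L->F->refl->G->L'->C->R'->E->plug->E
Char 10 ('F'): step: R->1, L=7; F->plug->F->R->D->L->E->refl->H->L'->B->R'->D->plug->D

Answer: GBCBEEEHED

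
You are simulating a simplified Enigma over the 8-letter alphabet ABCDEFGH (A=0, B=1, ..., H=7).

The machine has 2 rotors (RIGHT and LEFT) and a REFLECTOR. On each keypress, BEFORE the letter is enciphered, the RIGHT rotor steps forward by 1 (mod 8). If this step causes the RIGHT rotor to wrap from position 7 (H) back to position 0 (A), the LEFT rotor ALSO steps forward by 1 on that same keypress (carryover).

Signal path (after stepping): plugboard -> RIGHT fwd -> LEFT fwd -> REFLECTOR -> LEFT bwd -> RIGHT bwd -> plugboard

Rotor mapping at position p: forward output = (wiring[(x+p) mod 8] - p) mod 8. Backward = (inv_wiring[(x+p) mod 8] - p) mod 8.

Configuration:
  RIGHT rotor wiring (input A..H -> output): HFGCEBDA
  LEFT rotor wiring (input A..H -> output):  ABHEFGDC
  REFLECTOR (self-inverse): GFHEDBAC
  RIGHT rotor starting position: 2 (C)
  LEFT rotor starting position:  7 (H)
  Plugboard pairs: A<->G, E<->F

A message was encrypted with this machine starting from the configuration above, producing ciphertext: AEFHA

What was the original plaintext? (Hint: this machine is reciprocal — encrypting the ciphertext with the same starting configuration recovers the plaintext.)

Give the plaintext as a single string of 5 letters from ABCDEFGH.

Char 1 ('A'): step: R->3, L=7; A->plug->G->R->C->L->C->refl->H->L'->G->R'->C->plug->C
Char 2 ('E'): step: R->4, L=7; E->plug->F->R->B->L->B->refl->F->L'->E->R'->D->plug->D
Char 3 ('F'): step: R->5, L=7; F->plug->E->R->A->L->D->refl->E->L'->H->R'->H->plug->H
Char 4 ('H'): step: R->6, L=7; H->plug->H->R->D->L->A->refl->G->L'->F->R'->A->plug->G
Char 5 ('A'): step: R->7, L=7; A->plug->G->R->C->L->C->refl->H->L'->G->R'->C->plug->C

Answer: CDHGC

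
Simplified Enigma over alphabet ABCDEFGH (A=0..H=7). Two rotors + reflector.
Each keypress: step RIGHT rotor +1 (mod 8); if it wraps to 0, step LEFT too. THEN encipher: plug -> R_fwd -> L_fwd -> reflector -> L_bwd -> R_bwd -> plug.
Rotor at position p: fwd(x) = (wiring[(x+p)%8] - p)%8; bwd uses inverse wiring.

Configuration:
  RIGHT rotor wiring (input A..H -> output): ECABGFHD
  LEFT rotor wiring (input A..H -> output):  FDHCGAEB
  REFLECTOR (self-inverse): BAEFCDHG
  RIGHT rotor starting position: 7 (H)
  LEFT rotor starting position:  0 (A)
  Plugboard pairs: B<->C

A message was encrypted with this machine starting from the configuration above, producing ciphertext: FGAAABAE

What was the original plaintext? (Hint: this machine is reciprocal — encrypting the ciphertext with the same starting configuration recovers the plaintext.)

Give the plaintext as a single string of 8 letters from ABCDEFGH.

Answer: HFGBFCDG

Derivation:
Char 1 ('F'): step: R->0, L->1 (L advanced); F->plug->F->R->F->L->D->refl->F->L'->D->R'->H->plug->H
Char 2 ('G'): step: R->1, L=1; G->plug->G->R->C->L->B->refl->A->L'->G->R'->F->plug->F
Char 3 ('A'): step: R->2, L=1; A->plug->A->R->G->L->A->refl->B->L'->C->R'->G->plug->G
Char 4 ('A'): step: R->3, L=1; A->plug->A->R->G->L->A->refl->B->L'->C->R'->C->plug->B
Char 5 ('A'): step: R->4, L=1; A->plug->A->R->C->L->B->refl->A->L'->G->R'->F->plug->F
Char 6 ('B'): step: R->5, L=1; B->plug->C->R->G->L->A->refl->B->L'->C->R'->B->plug->C
Char 7 ('A'): step: R->6, L=1; A->plug->A->R->B->L->G->refl->H->L'->E->R'->D->plug->D
Char 8 ('E'): step: R->7, L=1; E->plug->E->R->C->L->B->refl->A->L'->G->R'->G->plug->G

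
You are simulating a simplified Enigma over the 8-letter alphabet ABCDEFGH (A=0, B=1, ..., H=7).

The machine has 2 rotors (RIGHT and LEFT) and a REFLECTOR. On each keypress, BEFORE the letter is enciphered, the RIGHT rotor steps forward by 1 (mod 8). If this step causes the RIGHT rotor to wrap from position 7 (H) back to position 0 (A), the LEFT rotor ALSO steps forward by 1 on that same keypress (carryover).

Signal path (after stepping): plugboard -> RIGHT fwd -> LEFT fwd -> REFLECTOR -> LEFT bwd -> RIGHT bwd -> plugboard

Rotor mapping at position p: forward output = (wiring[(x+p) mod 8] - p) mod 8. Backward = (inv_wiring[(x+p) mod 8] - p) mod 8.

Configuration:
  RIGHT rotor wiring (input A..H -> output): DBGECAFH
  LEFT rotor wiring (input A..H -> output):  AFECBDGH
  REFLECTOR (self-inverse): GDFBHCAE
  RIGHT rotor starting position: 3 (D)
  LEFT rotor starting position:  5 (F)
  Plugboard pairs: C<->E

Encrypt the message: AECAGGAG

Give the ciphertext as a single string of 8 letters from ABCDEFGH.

Char 1 ('A'): step: R->4, L=5; A->plug->A->R->G->L->F->refl->C->L'->C->R'->G->plug->G
Char 2 ('E'): step: R->5, L=5; E->plug->C->R->C->L->C->refl->F->L'->G->R'->D->plug->D
Char 3 ('C'): step: R->6, L=5; C->plug->E->R->A->L->G->refl->A->L'->E->R'->G->plug->G
Char 4 ('A'): step: R->7, L=5; A->plug->A->R->A->L->G->refl->A->L'->E->R'->B->plug->B
Char 5 ('G'): step: R->0, L->6 (L advanced); G->plug->G->R->F->L->E->refl->H->L'->D->R'->A->plug->A
Char 6 ('G'): step: R->1, L=6; G->plug->G->R->G->L->D->refl->B->L'->B->R'->D->plug->D
Char 7 ('A'): step: R->2, L=6; A->plug->A->R->E->L->G->refl->A->L'->A->R'->C->plug->E
Char 8 ('G'): step: R->3, L=6; G->plug->G->R->G->L->D->refl->B->L'->B->R'->A->plug->A

Answer: GDGBADEA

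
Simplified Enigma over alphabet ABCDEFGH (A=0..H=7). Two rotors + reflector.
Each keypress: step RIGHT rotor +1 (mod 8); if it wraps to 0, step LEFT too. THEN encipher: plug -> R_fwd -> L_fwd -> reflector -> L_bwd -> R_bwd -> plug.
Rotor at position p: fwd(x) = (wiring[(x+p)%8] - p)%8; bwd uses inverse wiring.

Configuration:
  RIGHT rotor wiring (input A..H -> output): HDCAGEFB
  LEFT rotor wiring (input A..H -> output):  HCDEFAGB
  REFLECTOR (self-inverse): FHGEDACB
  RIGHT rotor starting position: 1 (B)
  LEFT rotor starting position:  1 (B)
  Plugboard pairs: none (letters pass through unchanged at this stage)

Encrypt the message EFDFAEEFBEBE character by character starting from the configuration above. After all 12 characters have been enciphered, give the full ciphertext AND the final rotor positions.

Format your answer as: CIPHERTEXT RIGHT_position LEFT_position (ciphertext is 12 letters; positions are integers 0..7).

Answer: DGGECFAAFHDA 5 2

Derivation:
Char 1 ('E'): step: R->2, L=1; E->plug->E->R->D->L->E->refl->D->L'->C->R'->D->plug->D
Char 2 ('F'): step: R->3, L=1; F->plug->F->R->E->L->H->refl->B->L'->A->R'->G->plug->G
Char 3 ('D'): step: R->4, L=1; D->plug->D->R->F->L->F->refl->A->L'->G->R'->G->plug->G
Char 4 ('F'): step: R->5, L=1; F->plug->F->R->F->L->F->refl->A->L'->G->R'->E->plug->E
Char 5 ('A'): step: R->6, L=1; A->plug->A->R->H->L->G->refl->C->L'->B->R'->C->plug->C
Char 6 ('E'): step: R->7, L=1; E->plug->E->R->B->L->C->refl->G->L'->H->R'->F->plug->F
Char 7 ('E'): step: R->0, L->2 (L advanced); E->plug->E->R->G->L->F->refl->A->L'->H->R'->A->plug->A
Char 8 ('F'): step: R->1, L=2; F->plug->F->R->E->L->E->refl->D->L'->C->R'->A->plug->A
Char 9 ('B'): step: R->2, L=2; B->plug->B->R->G->L->F->refl->A->L'->H->R'->F->plug->F
Char 10 ('E'): step: R->3, L=2; E->plug->E->R->G->L->F->refl->A->L'->H->R'->H->plug->H
Char 11 ('B'): step: R->4, L=2; B->plug->B->R->A->L->B->refl->H->L'->F->R'->D->plug->D
Char 12 ('E'): step: R->5, L=2; E->plug->E->R->G->L->F->refl->A->L'->H->R'->A->plug->A
Final: ciphertext=DGGECFAAFHDA, RIGHT=5, LEFT=2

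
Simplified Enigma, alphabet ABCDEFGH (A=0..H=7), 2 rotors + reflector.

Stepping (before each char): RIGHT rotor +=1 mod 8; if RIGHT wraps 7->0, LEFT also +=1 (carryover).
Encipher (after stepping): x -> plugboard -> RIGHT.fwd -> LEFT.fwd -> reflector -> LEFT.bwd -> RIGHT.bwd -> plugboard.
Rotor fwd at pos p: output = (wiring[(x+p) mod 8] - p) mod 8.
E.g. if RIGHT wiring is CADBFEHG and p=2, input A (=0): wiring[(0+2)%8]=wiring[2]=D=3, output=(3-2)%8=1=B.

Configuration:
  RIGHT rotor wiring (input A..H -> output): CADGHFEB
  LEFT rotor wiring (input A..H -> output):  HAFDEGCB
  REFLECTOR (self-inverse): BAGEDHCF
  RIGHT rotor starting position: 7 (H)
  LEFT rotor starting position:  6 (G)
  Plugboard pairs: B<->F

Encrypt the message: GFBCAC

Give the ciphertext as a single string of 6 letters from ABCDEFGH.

Char 1 ('G'): step: R->0, L->7 (L advanced); G->plug->G->R->E->L->E->refl->D->L'->H->R'->E->plug->E
Char 2 ('F'): step: R->1, L=7; F->plug->B->R->C->L->B->refl->A->L'->B->R'->H->plug->H
Char 3 ('B'): step: R->2, L=7; B->plug->F->R->H->L->D->refl->E->L'->E->R'->B->plug->F
Char 4 ('C'): step: R->3, L=7; C->plug->C->R->C->L->B->refl->A->L'->B->R'->D->plug->D
Char 5 ('A'): step: R->4, L=7; A->plug->A->R->D->L->G->refl->C->L'->A->R'->C->plug->C
Char 6 ('C'): step: R->5, L=7; C->plug->C->R->E->L->E->refl->D->L'->H->R'->B->plug->F

Answer: EHFDCF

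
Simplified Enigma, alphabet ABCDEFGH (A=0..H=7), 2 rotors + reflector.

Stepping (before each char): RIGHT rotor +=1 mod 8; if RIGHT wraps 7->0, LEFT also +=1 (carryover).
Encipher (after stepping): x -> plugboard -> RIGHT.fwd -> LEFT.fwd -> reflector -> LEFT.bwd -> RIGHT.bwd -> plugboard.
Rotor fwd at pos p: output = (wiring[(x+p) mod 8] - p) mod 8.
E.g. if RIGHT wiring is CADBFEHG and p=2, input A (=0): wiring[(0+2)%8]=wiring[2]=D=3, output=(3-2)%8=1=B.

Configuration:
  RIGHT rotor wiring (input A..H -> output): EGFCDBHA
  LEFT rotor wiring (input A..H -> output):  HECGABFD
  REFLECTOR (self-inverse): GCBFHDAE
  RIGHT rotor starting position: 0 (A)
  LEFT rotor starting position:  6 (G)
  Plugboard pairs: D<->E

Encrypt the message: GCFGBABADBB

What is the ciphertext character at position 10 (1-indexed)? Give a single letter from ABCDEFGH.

Char 1 ('G'): step: R->1, L=6; G->plug->G->R->H->L->D->refl->F->L'->B->R'->C->plug->C
Char 2 ('C'): step: R->2, L=6; C->plug->C->R->B->L->F->refl->D->L'->H->R'->D->plug->E
Char 3 ('F'): step: R->3, L=6; F->plug->F->R->B->L->F->refl->D->L'->H->R'->A->plug->A
Char 4 ('G'): step: R->4, L=6; G->plug->G->R->B->L->F->refl->D->L'->H->R'->A->plug->A
Char 5 ('B'): step: R->5, L=6; B->plug->B->R->C->L->B->refl->C->L'->G->R'->H->plug->H
Char 6 ('A'): step: R->6, L=6; A->plug->A->R->B->L->F->refl->D->L'->H->R'->E->plug->D
Char 7 ('B'): step: R->7, L=6; B->plug->B->R->F->L->A->refl->G->L'->D->R'->E->plug->D
Char 8 ('A'): step: R->0, L->7 (L advanced); A->plug->A->R->E->L->H->refl->E->L'->A->R'->H->plug->H
Char 9 ('D'): step: R->1, L=7; D->plug->E->R->A->L->E->refl->H->L'->E->R'->B->plug->B
Char 10 ('B'): step: R->2, L=7; B->plug->B->R->A->L->E->refl->H->L'->E->R'->H->plug->H

H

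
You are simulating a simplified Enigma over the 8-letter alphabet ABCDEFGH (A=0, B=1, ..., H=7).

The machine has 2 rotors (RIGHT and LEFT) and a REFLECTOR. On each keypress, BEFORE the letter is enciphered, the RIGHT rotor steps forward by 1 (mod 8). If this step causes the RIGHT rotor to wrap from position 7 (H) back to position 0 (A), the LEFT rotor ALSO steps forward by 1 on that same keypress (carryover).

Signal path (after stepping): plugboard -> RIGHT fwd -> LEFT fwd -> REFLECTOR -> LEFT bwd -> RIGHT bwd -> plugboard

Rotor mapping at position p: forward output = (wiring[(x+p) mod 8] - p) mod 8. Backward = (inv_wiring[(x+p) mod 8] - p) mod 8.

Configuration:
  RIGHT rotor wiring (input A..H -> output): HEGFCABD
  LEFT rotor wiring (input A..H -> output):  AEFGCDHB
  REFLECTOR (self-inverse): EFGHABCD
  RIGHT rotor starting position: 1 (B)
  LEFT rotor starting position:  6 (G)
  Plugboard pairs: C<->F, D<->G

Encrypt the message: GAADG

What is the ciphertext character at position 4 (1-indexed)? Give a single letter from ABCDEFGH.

Char 1 ('G'): step: R->2, L=6; G->plug->D->R->G->L->E->refl->A->L'->F->R'->G->plug->D
Char 2 ('A'): step: R->3, L=6; A->plug->A->R->C->L->C->refl->G->L'->D->R'->H->plug->H
Char 3 ('A'): step: R->4, L=6; A->plug->A->R->G->L->E->refl->A->L'->F->R'->C->plug->F
Char 4 ('D'): step: R->5, L=6; D->plug->G->R->A->L->B->refl->F->L'->H->R'->E->plug->E

E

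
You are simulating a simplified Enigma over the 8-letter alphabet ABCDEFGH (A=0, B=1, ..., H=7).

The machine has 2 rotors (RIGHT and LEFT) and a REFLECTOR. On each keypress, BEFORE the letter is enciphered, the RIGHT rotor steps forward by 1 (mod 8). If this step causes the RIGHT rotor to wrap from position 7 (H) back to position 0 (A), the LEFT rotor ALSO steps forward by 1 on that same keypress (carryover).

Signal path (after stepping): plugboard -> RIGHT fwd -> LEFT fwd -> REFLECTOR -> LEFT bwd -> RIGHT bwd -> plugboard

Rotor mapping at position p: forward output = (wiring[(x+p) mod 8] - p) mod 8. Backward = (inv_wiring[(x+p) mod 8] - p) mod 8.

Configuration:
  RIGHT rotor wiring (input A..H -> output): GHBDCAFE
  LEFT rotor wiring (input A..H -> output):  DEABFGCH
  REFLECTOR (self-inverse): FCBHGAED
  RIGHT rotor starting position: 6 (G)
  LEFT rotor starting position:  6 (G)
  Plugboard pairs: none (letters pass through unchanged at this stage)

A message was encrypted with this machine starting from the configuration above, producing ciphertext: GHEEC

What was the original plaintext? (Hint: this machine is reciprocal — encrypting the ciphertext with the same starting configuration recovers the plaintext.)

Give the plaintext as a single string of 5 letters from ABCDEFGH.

Answer: EDAGE

Derivation:
Char 1 ('G'): step: R->7, L=6; G->plug->G->R->B->L->B->refl->C->L'->E->R'->E->plug->E
Char 2 ('H'): step: R->0, L->7 (L advanced); H->plug->H->R->E->L->C->refl->B->L'->D->R'->D->plug->D
Char 3 ('E'): step: R->1, L=7; E->plug->E->R->H->L->D->refl->H->L'->G->R'->A->plug->A
Char 4 ('E'): step: R->2, L=7; E->plug->E->R->D->L->B->refl->C->L'->E->R'->G->plug->G
Char 5 ('C'): step: R->3, L=7; C->plug->C->R->F->L->G->refl->E->L'->B->R'->E->plug->E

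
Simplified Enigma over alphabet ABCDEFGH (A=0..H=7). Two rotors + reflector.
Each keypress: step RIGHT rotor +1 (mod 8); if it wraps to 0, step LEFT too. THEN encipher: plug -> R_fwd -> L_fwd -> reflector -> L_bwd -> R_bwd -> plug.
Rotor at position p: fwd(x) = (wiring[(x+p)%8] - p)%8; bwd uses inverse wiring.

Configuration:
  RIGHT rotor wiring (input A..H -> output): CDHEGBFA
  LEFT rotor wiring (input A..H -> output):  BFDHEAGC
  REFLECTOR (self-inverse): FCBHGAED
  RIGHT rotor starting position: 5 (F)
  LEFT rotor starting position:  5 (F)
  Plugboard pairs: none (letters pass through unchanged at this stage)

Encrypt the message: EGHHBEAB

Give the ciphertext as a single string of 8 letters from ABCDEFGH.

Char 1 ('E'): step: R->6, L=5; E->plug->E->R->B->L->B->refl->C->L'->G->R'->F->plug->F
Char 2 ('G'): step: R->7, L=5; G->plug->G->R->C->L->F->refl->A->L'->E->R'->C->plug->C
Char 3 ('H'): step: R->0, L->6 (L advanced); H->plug->H->R->A->L->A->refl->F->L'->E->R'->D->plug->D
Char 4 ('H'): step: R->1, L=6; H->plug->H->R->B->L->E->refl->G->L'->G->R'->B->plug->B
Char 5 ('B'): step: R->2, L=6; B->plug->B->R->C->L->D->refl->H->L'->D->R'->E->plug->E
Char 6 ('E'): step: R->3, L=6; E->plug->E->R->F->L->B->refl->C->L'->H->R'->F->plug->F
Char 7 ('A'): step: R->4, L=6; A->plug->A->R->C->L->D->refl->H->L'->D->R'->G->plug->G
Char 8 ('B'): step: R->5, L=6; B->plug->B->R->A->L->A->refl->F->L'->E->R'->A->plug->A

Answer: FCDBEFGA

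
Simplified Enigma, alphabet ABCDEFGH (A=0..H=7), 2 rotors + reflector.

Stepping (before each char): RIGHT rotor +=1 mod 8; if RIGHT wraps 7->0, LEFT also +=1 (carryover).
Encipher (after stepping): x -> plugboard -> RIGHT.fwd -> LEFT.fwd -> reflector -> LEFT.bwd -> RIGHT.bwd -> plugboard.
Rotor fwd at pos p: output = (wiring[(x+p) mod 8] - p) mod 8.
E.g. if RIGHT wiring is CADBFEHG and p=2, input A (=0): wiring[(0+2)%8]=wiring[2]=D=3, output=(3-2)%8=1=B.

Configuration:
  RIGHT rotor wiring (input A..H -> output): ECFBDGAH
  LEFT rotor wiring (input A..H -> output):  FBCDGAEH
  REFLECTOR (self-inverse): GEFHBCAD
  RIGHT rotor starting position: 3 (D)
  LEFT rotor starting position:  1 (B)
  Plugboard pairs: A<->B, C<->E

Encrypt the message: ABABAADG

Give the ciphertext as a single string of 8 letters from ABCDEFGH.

Answer: DDCDDCFB

Derivation:
Char 1 ('A'): step: R->4, L=1; A->plug->B->R->C->L->C->refl->F->L'->D->R'->D->plug->D
Char 2 ('B'): step: R->5, L=1; B->plug->A->R->B->L->B->refl->E->L'->H->R'->D->plug->D
Char 3 ('A'): step: R->6, L=1; A->plug->B->R->B->L->B->refl->E->L'->H->R'->E->plug->C
Char 4 ('B'): step: R->7, L=1; B->plug->A->R->A->L->A->refl->G->L'->G->R'->D->plug->D
Char 5 ('A'): step: R->0, L->2 (L advanced); A->plug->B->R->C->L->E->refl->B->L'->B->R'->D->plug->D
Char 6 ('A'): step: R->1, L=2; A->plug->B->R->E->L->C->refl->F->L'->F->R'->E->plug->C
Char 7 ('D'): step: R->2, L=2; D->plug->D->R->E->L->C->refl->F->L'->F->R'->F->plug->F
Char 8 ('G'): step: R->3, L=2; G->plug->G->R->H->L->H->refl->D->L'->G->R'->A->plug->B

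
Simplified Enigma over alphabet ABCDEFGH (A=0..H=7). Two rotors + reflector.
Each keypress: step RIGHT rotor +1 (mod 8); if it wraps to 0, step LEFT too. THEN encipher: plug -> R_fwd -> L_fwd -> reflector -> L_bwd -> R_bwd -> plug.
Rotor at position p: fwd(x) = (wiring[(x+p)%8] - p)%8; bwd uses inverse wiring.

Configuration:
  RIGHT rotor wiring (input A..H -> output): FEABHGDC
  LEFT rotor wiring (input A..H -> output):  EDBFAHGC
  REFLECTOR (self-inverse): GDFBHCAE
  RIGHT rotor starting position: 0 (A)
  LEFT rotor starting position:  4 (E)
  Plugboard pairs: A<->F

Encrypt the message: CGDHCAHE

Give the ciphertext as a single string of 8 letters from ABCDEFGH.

Answer: EDHADBFD

Derivation:
Char 1 ('C'): step: R->1, L=4; C->plug->C->R->A->L->E->refl->H->L'->F->R'->E->plug->E
Char 2 ('G'): step: R->2, L=4; G->plug->G->R->D->L->G->refl->A->L'->E->R'->D->plug->D
Char 3 ('D'): step: R->3, L=4; D->plug->D->R->A->L->E->refl->H->L'->F->R'->H->plug->H
Char 4 ('H'): step: R->4, L=4; H->plug->H->R->F->L->H->refl->E->L'->A->R'->F->plug->A
Char 5 ('C'): step: R->5, L=4; C->plug->C->R->F->L->H->refl->E->L'->A->R'->D->plug->D
Char 6 ('A'): step: R->6, L=4; A->plug->F->R->D->L->G->refl->A->L'->E->R'->B->plug->B
Char 7 ('H'): step: R->7, L=4; H->plug->H->R->E->L->A->refl->G->L'->D->R'->A->plug->F
Char 8 ('E'): step: R->0, L->5 (L advanced); E->plug->E->R->H->L->D->refl->B->L'->B->R'->D->plug->D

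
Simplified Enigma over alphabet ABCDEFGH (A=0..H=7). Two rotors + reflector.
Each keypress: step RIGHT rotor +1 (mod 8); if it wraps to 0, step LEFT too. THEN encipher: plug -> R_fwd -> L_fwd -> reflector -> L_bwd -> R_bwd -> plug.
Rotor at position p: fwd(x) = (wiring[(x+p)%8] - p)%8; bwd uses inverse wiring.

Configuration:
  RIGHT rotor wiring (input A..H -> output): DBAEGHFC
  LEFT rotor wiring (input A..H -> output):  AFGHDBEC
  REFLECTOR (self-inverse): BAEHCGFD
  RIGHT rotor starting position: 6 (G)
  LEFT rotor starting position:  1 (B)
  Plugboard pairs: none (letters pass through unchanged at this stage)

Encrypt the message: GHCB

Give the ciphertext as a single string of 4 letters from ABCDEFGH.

Char 1 ('G'): step: R->7, L=1; G->plug->G->R->A->L->E->refl->C->L'->D->R'->A->plug->A
Char 2 ('H'): step: R->0, L->2 (L advanced); H->plug->H->R->C->L->B->refl->A->L'->F->R'->G->plug->G
Char 3 ('C'): step: R->1, L=2; C->plug->C->R->D->L->H->refl->D->L'->H->R'->B->plug->B
Char 4 ('B'): step: R->2, L=2; B->plug->B->R->C->L->B->refl->A->L'->F->R'->D->plug->D

Answer: AGBD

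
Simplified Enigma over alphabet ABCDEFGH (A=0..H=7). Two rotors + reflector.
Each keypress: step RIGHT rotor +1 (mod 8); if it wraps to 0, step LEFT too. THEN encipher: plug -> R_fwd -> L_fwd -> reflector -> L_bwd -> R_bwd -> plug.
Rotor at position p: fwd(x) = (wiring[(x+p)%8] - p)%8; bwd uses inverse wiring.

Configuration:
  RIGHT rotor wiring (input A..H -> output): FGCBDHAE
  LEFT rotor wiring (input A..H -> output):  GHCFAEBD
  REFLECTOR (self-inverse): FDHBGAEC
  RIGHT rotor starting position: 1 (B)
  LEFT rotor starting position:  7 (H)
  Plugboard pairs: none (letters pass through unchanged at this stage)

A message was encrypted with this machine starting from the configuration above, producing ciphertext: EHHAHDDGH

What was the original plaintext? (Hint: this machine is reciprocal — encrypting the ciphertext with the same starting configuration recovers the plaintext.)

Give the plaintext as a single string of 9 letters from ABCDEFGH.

Char 1 ('E'): step: R->2, L=7; E->plug->E->R->G->L->F->refl->A->L'->C->R'->F->plug->F
Char 2 ('H'): step: R->3, L=7; H->plug->H->R->H->L->C->refl->H->L'->B->R'->E->plug->E
Char 3 ('H'): step: R->4, L=7; H->plug->H->R->F->L->B->refl->D->L'->D->R'->B->plug->B
Char 4 ('A'): step: R->5, L=7; A->plug->A->R->C->L->A->refl->F->L'->G->R'->H->plug->H
Char 5 ('H'): step: R->6, L=7; H->plug->H->R->B->L->H->refl->C->L'->H->R'->C->plug->C
Char 6 ('D'): step: R->7, L=7; D->plug->D->R->D->L->D->refl->B->L'->F->R'->A->plug->A
Char 7 ('D'): step: R->0, L->0 (L advanced); D->plug->D->R->B->L->H->refl->C->L'->C->R'->C->plug->C
Char 8 ('G'): step: R->1, L=0; G->plug->G->R->D->L->F->refl->A->L'->E->R'->H->plug->H
Char 9 ('H'): step: R->2, L=0; H->plug->H->R->E->L->A->refl->F->L'->D->R'->G->plug->G

Answer: FEBHCACHG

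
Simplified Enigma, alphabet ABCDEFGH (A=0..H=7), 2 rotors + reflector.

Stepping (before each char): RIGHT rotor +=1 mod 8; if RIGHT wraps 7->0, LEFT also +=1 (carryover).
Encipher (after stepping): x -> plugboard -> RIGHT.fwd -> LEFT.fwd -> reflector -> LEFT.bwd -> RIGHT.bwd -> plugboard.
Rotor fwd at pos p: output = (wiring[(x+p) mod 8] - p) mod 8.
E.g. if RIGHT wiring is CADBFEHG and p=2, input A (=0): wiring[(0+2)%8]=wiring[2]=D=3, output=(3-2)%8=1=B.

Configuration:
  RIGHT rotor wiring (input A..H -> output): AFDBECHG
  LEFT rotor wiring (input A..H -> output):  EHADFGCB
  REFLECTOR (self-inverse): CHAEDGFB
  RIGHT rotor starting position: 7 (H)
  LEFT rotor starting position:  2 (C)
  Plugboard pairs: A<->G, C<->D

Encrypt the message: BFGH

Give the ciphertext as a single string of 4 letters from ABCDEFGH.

Answer: DBCB

Derivation:
Char 1 ('B'): step: R->0, L->3 (L advanced); B->plug->B->R->F->L->B->refl->H->L'->D->R'->C->plug->D
Char 2 ('F'): step: R->1, L=3; F->plug->F->R->G->L->E->refl->D->L'->C->R'->B->plug->B
Char 3 ('G'): step: R->2, L=3; G->plug->A->R->B->L->C->refl->A->L'->A->R'->D->plug->C
Char 4 ('H'): step: R->3, L=3; H->plug->H->R->A->L->A->refl->C->L'->B->R'->B->plug->B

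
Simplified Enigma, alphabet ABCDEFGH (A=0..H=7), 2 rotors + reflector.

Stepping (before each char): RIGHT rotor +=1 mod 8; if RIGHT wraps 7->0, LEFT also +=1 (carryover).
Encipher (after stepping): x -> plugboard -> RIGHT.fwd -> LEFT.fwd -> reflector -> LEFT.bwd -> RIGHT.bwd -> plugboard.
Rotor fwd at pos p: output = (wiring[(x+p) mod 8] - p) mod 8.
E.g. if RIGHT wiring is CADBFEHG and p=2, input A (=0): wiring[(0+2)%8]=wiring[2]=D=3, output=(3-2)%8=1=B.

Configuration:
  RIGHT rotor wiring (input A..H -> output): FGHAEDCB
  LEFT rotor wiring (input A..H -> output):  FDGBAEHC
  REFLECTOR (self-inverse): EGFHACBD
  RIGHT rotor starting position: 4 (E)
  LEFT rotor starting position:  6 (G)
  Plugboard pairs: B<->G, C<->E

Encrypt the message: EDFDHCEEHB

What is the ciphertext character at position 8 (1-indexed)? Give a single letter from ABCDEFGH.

Char 1 ('E'): step: R->5, L=6; E->plug->C->R->E->L->A->refl->E->L'->B->R'->E->plug->C
Char 2 ('D'): step: R->6, L=6; D->plug->D->R->A->L->B->refl->G->L'->H->R'->C->plug->E
Char 3 ('F'): step: R->7, L=6; F->plug->F->R->F->L->D->refl->H->L'->C->R'->A->plug->A
Char 4 ('D'): step: R->0, L->7 (L advanced); D->plug->D->R->A->L->D->refl->H->L'->D->R'->F->plug->F
Char 5 ('H'): step: R->1, L=7; H->plug->H->R->E->L->C->refl->F->L'->G->R'->B->plug->G
Char 6 ('C'): step: R->2, L=7; C->plug->E->R->A->L->D->refl->H->L'->D->R'->G->plug->B
Char 7 ('E'): step: R->3, L=7; E->plug->C->R->A->L->D->refl->H->L'->D->R'->G->plug->B
Char 8 ('E'): step: R->4, L=7; E->plug->C->R->G->L->F->refl->C->L'->E->R'->H->plug->H

H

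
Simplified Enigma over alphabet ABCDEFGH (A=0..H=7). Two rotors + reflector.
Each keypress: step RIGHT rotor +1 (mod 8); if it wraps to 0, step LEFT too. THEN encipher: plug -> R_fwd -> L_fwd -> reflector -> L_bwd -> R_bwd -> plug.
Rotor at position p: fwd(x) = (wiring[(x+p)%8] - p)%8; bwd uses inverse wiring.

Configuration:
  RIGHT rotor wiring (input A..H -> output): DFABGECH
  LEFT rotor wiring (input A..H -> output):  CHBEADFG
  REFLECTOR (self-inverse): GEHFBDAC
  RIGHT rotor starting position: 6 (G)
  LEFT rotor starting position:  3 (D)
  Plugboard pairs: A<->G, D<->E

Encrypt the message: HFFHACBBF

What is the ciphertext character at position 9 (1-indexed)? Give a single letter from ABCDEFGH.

Char 1 ('H'): step: R->7, L=3; H->plug->H->R->D->L->C->refl->H->L'->F->R'->G->plug->A
Char 2 ('F'): step: R->0, L->4 (L advanced); F->plug->F->R->E->L->G->refl->A->L'->H->R'->H->plug->H
Char 3 ('F'): step: R->1, L=4; F->plug->F->R->B->L->H->refl->C->L'->D->R'->E->plug->D
Char 4 ('H'): step: R->2, L=4; H->plug->H->R->D->L->C->refl->H->L'->B->R'->G->plug->A
Char 5 ('A'): step: R->3, L=4; A->plug->G->R->C->L->B->refl->E->L'->A->R'->F->plug->F
Char 6 ('C'): step: R->4, L=4; C->plug->C->R->G->L->F->refl->D->L'->F->R'->H->plug->H
Char 7 ('B'): step: R->5, L=4; B->plug->B->R->F->L->D->refl->F->L'->G->R'->D->plug->E
Char 8 ('B'): step: R->6, L=4; B->plug->B->R->B->L->H->refl->C->L'->D->R'->F->plug->F
Char 9 ('F'): step: R->7, L=4; F->plug->F->R->H->L->A->refl->G->L'->E->R'->B->plug->B

B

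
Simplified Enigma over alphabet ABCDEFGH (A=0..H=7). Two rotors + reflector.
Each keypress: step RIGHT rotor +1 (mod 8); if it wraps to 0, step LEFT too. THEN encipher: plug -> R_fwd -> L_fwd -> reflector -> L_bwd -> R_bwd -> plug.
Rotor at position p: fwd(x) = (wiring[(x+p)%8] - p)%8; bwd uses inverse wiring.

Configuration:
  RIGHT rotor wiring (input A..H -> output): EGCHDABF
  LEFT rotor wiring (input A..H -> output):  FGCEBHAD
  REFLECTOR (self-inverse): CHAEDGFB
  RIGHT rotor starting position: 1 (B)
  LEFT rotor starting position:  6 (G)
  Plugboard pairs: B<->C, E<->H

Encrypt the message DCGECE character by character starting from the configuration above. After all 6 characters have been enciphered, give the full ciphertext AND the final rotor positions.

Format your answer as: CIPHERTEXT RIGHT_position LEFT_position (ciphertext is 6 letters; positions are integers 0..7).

Char 1 ('D'): step: R->2, L=6; D->plug->D->R->G->L->D->refl->E->L'->E->R'->H->plug->E
Char 2 ('C'): step: R->3, L=6; C->plug->B->R->A->L->C->refl->A->L'->D->R'->G->plug->G
Char 3 ('G'): step: R->4, L=6; G->plug->G->R->G->L->D->refl->E->L'->E->R'->B->plug->C
Char 4 ('E'): step: R->5, L=6; E->plug->H->R->G->L->D->refl->E->L'->E->R'->B->plug->C
Char 5 ('C'): step: R->6, L=6; C->plug->B->R->H->L->B->refl->H->L'->C->R'->H->plug->E
Char 6 ('E'): step: R->7, L=6; E->plug->H->R->C->L->H->refl->B->L'->H->R'->C->plug->B
Final: ciphertext=EGCCEB, RIGHT=7, LEFT=6

Answer: EGCCEB 7 6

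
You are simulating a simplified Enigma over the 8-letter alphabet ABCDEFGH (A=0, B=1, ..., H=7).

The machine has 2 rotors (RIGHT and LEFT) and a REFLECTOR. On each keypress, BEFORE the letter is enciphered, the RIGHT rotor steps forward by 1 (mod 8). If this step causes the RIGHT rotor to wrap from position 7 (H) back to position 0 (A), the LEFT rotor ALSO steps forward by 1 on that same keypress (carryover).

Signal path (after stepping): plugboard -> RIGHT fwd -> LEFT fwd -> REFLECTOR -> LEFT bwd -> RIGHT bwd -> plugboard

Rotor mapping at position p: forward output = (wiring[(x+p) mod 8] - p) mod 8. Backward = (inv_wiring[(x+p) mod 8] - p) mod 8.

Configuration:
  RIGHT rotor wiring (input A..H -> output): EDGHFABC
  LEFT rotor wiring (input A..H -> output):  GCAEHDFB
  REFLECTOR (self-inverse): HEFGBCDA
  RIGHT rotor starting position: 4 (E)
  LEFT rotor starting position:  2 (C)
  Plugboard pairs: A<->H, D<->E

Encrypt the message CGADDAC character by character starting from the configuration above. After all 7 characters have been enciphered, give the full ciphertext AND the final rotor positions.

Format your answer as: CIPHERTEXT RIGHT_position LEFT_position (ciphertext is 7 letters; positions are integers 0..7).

Answer: EEGHAFH 3 3

Derivation:
Char 1 ('C'): step: R->5, L=2; C->plug->C->R->F->L->H->refl->A->L'->H->R'->D->plug->E
Char 2 ('G'): step: R->6, L=2; G->plug->G->R->H->L->A->refl->H->L'->F->R'->D->plug->E
Char 3 ('A'): step: R->7, L=2; A->plug->H->R->C->L->F->refl->C->L'->B->R'->G->plug->G
Char 4 ('D'): step: R->0, L->3 (L advanced); D->plug->E->R->F->L->D->refl->G->L'->E->R'->A->plug->H
Char 5 ('D'): step: R->1, L=3; D->plug->E->R->H->L->F->refl->C->L'->D->R'->H->plug->A
Char 6 ('A'): step: R->2, L=3; A->plug->H->R->B->L->E->refl->B->L'->A->R'->F->plug->F
Char 7 ('C'): step: R->3, L=3; C->plug->C->R->F->L->D->refl->G->L'->E->R'->A->plug->H
Final: ciphertext=EEGHAFH, RIGHT=3, LEFT=3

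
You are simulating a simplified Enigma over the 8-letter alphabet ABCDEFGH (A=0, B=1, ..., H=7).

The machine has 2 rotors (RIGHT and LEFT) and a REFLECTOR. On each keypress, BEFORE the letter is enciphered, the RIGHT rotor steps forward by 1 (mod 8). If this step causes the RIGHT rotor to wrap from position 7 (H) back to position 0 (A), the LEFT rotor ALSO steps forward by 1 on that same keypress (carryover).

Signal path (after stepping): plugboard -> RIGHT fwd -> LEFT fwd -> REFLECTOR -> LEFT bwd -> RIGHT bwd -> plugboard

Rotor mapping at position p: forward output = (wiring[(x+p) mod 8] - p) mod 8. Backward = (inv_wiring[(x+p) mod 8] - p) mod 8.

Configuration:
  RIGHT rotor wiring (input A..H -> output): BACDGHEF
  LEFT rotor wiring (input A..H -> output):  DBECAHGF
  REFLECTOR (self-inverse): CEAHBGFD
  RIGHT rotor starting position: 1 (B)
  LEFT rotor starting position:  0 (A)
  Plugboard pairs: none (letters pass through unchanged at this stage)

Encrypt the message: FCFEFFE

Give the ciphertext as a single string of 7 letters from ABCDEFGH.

Char 1 ('F'): step: R->2, L=0; F->plug->F->R->D->L->C->refl->A->L'->E->R'->C->plug->C
Char 2 ('C'): step: R->3, L=0; C->plug->C->R->E->L->A->refl->C->L'->D->R'->B->plug->B
Char 3 ('F'): step: R->4, L=0; F->plug->F->R->E->L->A->refl->C->L'->D->R'->B->plug->B
Char 4 ('E'): step: R->5, L=0; E->plug->E->R->D->L->C->refl->A->L'->E->R'->D->plug->D
Char 5 ('F'): step: R->6, L=0; F->plug->F->R->F->L->H->refl->D->L'->A->R'->G->plug->G
Char 6 ('F'): step: R->7, L=0; F->plug->F->R->H->L->F->refl->G->L'->G->R'->A->plug->A
Char 7 ('E'): step: R->0, L->1 (L advanced); E->plug->E->R->G->L->E->refl->B->L'->C->R'->C->plug->C

Answer: CBBDGAC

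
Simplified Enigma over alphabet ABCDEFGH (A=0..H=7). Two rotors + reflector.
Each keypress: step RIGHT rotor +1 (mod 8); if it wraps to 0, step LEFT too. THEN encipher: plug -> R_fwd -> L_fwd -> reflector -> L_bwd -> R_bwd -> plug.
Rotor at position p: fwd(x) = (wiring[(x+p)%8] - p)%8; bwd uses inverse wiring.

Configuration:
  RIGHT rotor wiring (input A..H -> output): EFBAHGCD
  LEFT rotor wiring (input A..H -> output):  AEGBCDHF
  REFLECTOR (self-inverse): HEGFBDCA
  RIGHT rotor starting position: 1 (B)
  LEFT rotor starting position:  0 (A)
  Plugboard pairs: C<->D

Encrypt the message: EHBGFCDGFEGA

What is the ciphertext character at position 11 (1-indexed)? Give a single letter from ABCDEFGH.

Char 1 ('E'): step: R->2, L=0; E->plug->E->R->A->L->A->refl->H->L'->G->R'->B->plug->B
Char 2 ('H'): step: R->3, L=0; H->plug->H->R->G->L->H->refl->A->L'->A->R'->E->plug->E
Char 3 ('B'): step: R->4, L=0; B->plug->B->R->C->L->G->refl->C->L'->E->R'->H->plug->H
Char 4 ('G'): step: R->5, L=0; G->plug->G->R->D->L->B->refl->E->L'->B->R'->A->plug->A
Char 5 ('F'): step: R->6, L=0; F->plug->F->R->C->L->G->refl->C->L'->E->R'->A->plug->A
Char 6 ('C'): step: R->7, L=0; C->plug->D->R->C->L->G->refl->C->L'->E->R'->A->plug->A
Char 7 ('D'): step: R->0, L->1 (L advanced); D->plug->C->R->B->L->F->refl->D->L'->A->R'->D->plug->C
Char 8 ('G'): step: R->1, L=1; G->plug->G->R->C->L->A->refl->H->L'->H->R'->C->plug->D
Char 9 ('F'): step: R->2, L=1; F->plug->F->R->B->L->F->refl->D->L'->A->R'->E->plug->E
Char 10 ('E'): step: R->3, L=1; E->plug->E->R->A->L->D->refl->F->L'->B->R'->F->plug->F
Char 11 ('G'): step: R->4, L=1; G->plug->G->R->F->L->G->refl->C->L'->E->R'->H->plug->H

H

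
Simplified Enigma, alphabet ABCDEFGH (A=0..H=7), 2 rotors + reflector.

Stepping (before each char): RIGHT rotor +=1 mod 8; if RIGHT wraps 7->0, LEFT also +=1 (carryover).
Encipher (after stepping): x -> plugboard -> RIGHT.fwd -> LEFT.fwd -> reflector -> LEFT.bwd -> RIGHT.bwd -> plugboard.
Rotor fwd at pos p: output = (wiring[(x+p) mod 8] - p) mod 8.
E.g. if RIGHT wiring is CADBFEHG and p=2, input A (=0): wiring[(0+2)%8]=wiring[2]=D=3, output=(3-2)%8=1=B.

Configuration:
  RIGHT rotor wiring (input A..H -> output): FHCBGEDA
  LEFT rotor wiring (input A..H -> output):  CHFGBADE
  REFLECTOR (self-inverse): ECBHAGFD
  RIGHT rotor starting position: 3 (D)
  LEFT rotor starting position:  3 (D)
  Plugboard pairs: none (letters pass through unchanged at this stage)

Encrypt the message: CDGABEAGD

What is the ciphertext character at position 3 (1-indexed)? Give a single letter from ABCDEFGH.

Char 1 ('C'): step: R->4, L=3; C->plug->C->R->H->L->C->refl->B->L'->E->R'->D->plug->D
Char 2 ('D'): step: R->5, L=3; D->plug->D->R->A->L->D->refl->H->L'->F->R'->F->plug->F
Char 3 ('G'): step: R->6, L=3; G->plug->G->R->A->L->D->refl->H->L'->F->R'->A->plug->A

A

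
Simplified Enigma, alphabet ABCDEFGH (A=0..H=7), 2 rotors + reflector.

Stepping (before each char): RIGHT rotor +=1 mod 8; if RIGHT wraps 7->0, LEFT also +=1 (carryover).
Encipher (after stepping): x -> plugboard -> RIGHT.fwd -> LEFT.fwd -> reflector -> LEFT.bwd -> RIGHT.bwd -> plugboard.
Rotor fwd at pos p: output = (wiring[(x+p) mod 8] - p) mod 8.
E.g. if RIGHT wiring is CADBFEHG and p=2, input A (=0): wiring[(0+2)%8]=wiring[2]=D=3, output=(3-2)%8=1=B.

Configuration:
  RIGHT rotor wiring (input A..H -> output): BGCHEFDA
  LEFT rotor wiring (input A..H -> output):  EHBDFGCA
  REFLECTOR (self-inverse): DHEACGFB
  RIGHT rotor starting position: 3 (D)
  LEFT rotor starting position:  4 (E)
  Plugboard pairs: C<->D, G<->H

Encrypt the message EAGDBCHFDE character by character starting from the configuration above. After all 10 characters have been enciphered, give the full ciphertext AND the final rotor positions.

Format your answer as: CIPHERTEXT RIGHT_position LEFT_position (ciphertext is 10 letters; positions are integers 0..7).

Answer: CGCEAGDBFB 5 5

Derivation:
Char 1 ('E'): step: R->4, L=4; E->plug->E->R->F->L->D->refl->A->L'->E->R'->D->plug->C
Char 2 ('A'): step: R->5, L=4; A->plug->A->R->A->L->B->refl->H->L'->H->R'->H->plug->G
Char 3 ('G'): step: R->6, L=4; G->plug->H->R->H->L->H->refl->B->L'->A->R'->D->plug->C
Char 4 ('D'): step: R->7, L=4; D->plug->C->R->H->L->H->refl->B->L'->A->R'->E->plug->E
Char 5 ('B'): step: R->0, L->5 (L advanced); B->plug->B->R->G->L->G->refl->F->L'->B->R'->A->plug->A
Char 6 ('C'): step: R->1, L=5; C->plug->D->R->D->L->H->refl->B->L'->A->R'->H->plug->G
Char 7 ('H'): step: R->2, L=5; H->plug->G->R->H->L->A->refl->D->L'->C->R'->C->plug->D
Char 8 ('F'): step: R->3, L=5; F->plug->F->R->G->L->G->refl->F->L'->B->R'->B->plug->B
Char 9 ('D'): step: R->4, L=5; D->plug->C->R->H->L->A->refl->D->L'->C->R'->F->plug->F
Char 10 ('E'): step: R->5, L=5; E->plug->E->R->B->L->F->refl->G->L'->G->R'->B->plug->B
Final: ciphertext=CGCEAGDBFB, RIGHT=5, LEFT=5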